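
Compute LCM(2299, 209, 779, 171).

848331

2299 = 11² · 19; 209 = 11 · 19; 779 = 19 · 41; 171 = 3² · 19
lcm takes max exponent of each prime: 3² · 11² · 19 · 41 = 848331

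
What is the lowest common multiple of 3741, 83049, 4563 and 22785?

lcm(3741, 83049) = 3741·83049/gcd = 310686309/3 = 103562103
lcm(103562103, 4563) = 103562103·4563/gcd = 472553875989/3 = 157517958663
lcm(157517958663, 22785) = 157517958663·22785/gcd = 3589046688136455/93 = 38591899872435

38591899872435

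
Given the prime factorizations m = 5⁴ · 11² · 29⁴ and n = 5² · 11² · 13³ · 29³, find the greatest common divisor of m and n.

min exponent per shared prime: 5² · 11² · 29³ = 73776725

73776725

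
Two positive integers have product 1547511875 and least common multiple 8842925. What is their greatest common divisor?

175

gcd·lcm = product, so gcd = 1547511875/8842925 = 175.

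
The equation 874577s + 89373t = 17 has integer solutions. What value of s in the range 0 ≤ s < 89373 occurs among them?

11647

gcd(874577, 89373) = 1 (Euclid: 874577 = 9·89373 + 70220; 89373 = 1·70220 + 19153; 70220 = 3·19153 + 12761; 19153 = 1·12761 + 6392; 12761 = 1·6392 + 6369; 6392 = 1·6369 + 23; 6369 = 276·23 + 21; 23 = 1·21 + 2; 21 = 10·2 + 1; 2 = 2·1 + 0), and 1 | 17.
Extended Euclid: 874577·(42743) + 89373·(-418270) = 1. Scale by 17: s₀ = 726631.
General solution s = s₀ + 89373k; reducing mod 89373 gives s = 11647 (and t = -113974).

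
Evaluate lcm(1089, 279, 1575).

5907825

lcm(1089, 279) = 1089·279/gcd = 303831/9 = 33759
lcm(33759, 1575) = 33759·1575/gcd = 53170425/9 = 5907825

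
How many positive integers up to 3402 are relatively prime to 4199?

2800

4199 = 13·17·19. Inclusion–exclusion on these primes:
3402 − ⌊3402/13⌋ − ⌊3402/17⌋ − ⌊3402/19⌋ + ⌊3402/221⌋ + ⌊3402/247⌋ + ⌊3402/323⌋ − ⌊3402/4199⌋ = 2800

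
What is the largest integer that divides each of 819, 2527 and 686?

7

819 = 3² · 7 · 13; 2527 = 7 · 19²; 686 = 2 · 7³
gcd takes min exponent of each prime: 7 = 7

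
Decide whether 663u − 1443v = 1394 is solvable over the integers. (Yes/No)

By Bézout, 663u − 1443v = 1394 has integer solutions iff gcd(663, 1443) | 1394.
Euclid: 1443 = 2·663 + 117; 663 = 5·117 + 78; 117 = 1·78 + 39; 78 = 2·39 + 0. gcd = 39; 1394 mod 39 = 29. No.

No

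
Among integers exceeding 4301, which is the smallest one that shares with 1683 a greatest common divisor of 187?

gcd(x, 1683) = 187 forces 187 | x; write x = 187s. Then gcd(187s, 187·9) = 187·gcd(s, 9), so need gcd(s, 9) = 1.
187s > 4301 gives s ≥ 24. The least s ≥ 24 coprime to 9 is 25, so x = 187·25 = 4675.

4675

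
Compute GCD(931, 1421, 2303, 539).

49

931 = 7² · 19; 1421 = 7² · 29; 2303 = 7² · 47; 539 = 7² · 11
gcd takes min exponent of each prime: 7² = 49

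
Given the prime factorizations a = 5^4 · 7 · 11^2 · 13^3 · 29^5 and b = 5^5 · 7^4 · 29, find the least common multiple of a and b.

max exponent per prime: 5^5 · 7^4 · 11^2 · 13^3 · 29^5 = 40911706820087228125

40911706820087228125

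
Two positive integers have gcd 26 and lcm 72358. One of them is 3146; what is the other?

598

a·b = gcd·lcm = 26·72358 = 1881308, so b = 1881308/3146 = 598.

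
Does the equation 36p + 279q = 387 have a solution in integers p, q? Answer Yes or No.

Yes

gcd(36, 279): 279 = 7·36 + 27; 36 = 1·27 + 9; 27 = 3·9 + 0 → 9
9 divides 387, so a solution exists.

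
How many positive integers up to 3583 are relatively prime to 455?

2270

455 = 5·7·13. Inclusion–exclusion on these primes:
3583 − ⌊3583/5⌋ − ⌊3583/7⌋ − ⌊3583/13⌋ + ⌊3583/35⌋ + ⌊3583/65⌋ + ⌊3583/91⌋ − ⌊3583/455⌋ = 2270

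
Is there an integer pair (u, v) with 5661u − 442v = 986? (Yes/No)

Yes

By Bézout, 5661u − 442v = 986 has integer solutions iff gcd(5661, 442) | 986.
Euclid: 5661 = 12·442 + 357; 442 = 1·357 + 85; 357 = 4·85 + 17; 85 = 5·17 + 0. gcd = 17; 986 mod 17 = 0. Yes.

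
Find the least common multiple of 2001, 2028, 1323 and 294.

596530116

lcm(2001, 2028) = 2001·2028/gcd = 4058028/3 = 1352676
lcm(1352676, 1323) = 1352676·1323/gcd = 1789590348/3 = 596530116
lcm(596530116, 294) = 596530116·294/gcd = 175379854104/294 = 596530116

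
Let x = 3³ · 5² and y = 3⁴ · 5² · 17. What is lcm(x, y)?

34425

max exponent per prime: 3⁴ · 5² · 17 = 34425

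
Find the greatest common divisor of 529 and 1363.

Euclid: 1363 = 2·529 + 305; 529 = 1·305 + 224; 305 = 1·224 + 81; 224 = 2·81 + 62; 81 = 1·62 + 19; 62 = 3·19 + 5; 19 = 3·5 + 4; 5 = 1·4 + 1; 4 = 4·1 + 0. Last nonzero remainder: 1.

1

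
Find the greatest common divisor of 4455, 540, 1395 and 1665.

45

gcd(4455, 540): 4455 = 8·540 + 135; 540 = 4·135 + 0 → 135
gcd(135, 1395): 1395 = 10·135 + 45; 135 = 3·45 + 0 → 45
gcd(45, 1665): 1665 = 37·45 + 0 → 45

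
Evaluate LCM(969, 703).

35853

gcd first: 969 = 1·703 + 266; 703 = 2·266 + 171; 266 = 1·171 + 95; 171 = 1·95 + 76; 95 = 1·76 + 19; 76 = 4·19 + 0 → gcd = 19
lcm = 969·703/gcd = 681207/19 = 35853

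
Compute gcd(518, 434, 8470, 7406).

518 = 2 · 7 · 37; 434 = 2 · 7 · 31; 8470 = 2 · 5 · 7 · 11²; 7406 = 2 · 7 · 23²
gcd takes min exponent of each prime: 2 · 7 = 14

14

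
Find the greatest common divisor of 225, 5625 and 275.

225 = 3² · 5²; 5625 = 3² · 5⁴; 275 = 5² · 11
gcd takes min exponent of each prime: 5² = 25

25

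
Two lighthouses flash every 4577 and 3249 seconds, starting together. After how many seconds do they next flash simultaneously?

4577 = 23 · 199; 3249 = 3² · 19²
max exponents: 3² · 19² · 23 · 199 = 14870673

14870673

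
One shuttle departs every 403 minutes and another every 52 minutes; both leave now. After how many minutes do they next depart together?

403 = 13 · 31; 52 = 2² · 13
max exponents: 2² · 13 · 31 = 1612

1612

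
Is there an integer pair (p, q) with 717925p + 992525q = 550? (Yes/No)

Yes

gcd(717925, 992525): 992525 = 1·717925 + 274600; 717925 = 2·274600 + 168725; 274600 = 1·168725 + 105875; 168725 = 1·105875 + 62850; 105875 = 1·62850 + 43025; 62850 = 1·43025 + 19825; 43025 = 2·19825 + 3375; 19825 = 5·3375 + 2950; 3375 = 1·2950 + 425; 2950 = 6·425 + 400; 425 = 1·400 + 25; 400 = 16·25 + 0 → 25
25 divides 550, so a solution exists.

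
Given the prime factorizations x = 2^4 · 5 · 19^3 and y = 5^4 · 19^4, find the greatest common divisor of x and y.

34295

min exponent per shared prime: 5 · 19^3 = 34295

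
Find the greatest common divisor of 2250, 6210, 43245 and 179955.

45

2250 = 2 · 3² · 5³; 6210 = 2 · 3³ · 5 · 23; 43245 = 3² · 5 · 31²; 179955 = 3³ · 5 · 31 · 43
gcd takes min exponent of each prime: 3² · 5 = 45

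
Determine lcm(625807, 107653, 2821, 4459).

12357810829

625807 = 7 · 13² · 23²; 107653 = 7² · 13³; 2821 = 7 · 13 · 31; 4459 = 7³ · 13
lcm takes max exponent of each prime: 7³ · 13³ · 23² · 31 = 12357810829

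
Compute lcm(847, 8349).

gcd first: 8349 = 9·847 + 726; 847 = 1·726 + 121; 726 = 6·121 + 0 → gcd = 121
lcm = 847·8349/gcd = 7071603/121 = 58443

58443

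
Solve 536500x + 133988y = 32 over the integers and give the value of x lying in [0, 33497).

gcd(536500, 133988) = 4 (Euclid: 536500 = 4·133988 + 548; 133988 = 244·548 + 276; 548 = 1·276 + 272; 276 = 1·272 + 4; 272 = 68·4 + 0), and 4 | 32.
Extended Euclid: 536500·(-489) + 133988·(1958) = 4. Scale by 8: x₀ = -3912.
General solution x = x₀ + 33497t; reducing mod 33497 gives x = 29585 (and y = -118461).

29585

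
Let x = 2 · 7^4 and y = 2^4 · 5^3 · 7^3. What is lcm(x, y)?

max exponent per prime: 2^4 · 5^3 · 7^4 = 4802000

4802000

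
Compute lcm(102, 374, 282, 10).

lcm(102, 374) = 102·374/gcd = 38148/34 = 1122
lcm(1122, 282) = 1122·282/gcd = 316404/6 = 52734
lcm(52734, 10) = 52734·10/gcd = 527340/2 = 263670

263670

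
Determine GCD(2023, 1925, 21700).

gcd(2023, 1925): 2023 = 1·1925 + 98; 1925 = 19·98 + 63; 98 = 1·63 + 35; 63 = 1·35 + 28; 35 = 1·28 + 7; 28 = 4·7 + 0 → 7
gcd(7, 21700): 21700 = 3100·7 + 0 → 7

7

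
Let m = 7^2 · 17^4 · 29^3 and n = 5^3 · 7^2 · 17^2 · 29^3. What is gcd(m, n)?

345372629

min exponent per shared prime: 7^2 · 17^2 · 29^3 = 345372629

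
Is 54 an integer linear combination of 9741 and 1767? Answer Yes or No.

By Bézout, 9741m − 1767n = 54 has integer solutions iff gcd(9741, 1767) | 54.
Euclid: 9741 = 5·1767 + 906; 1767 = 1·906 + 861; 906 = 1·861 + 45; 861 = 19·45 + 6; 45 = 7·6 + 3; 6 = 2·3 + 0. gcd = 3; 54 mod 3 = 0. Yes.

Yes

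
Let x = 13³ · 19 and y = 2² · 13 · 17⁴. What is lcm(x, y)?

max exponent per prime: 2² · 13³ · 17⁴ · 19 = 13945668412

13945668412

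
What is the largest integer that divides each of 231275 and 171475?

231275 = 5² · 11 · 29²
171475 = 5² · 19³
Common: 5² = 25

25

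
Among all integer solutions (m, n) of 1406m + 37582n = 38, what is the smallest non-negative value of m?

Reduce mod 37582: 1406m ≡ 38 (mod 37582). With g = gcd(1406, 37582) = 38 dividing 38, divide through: 37m ≡ 1 (mod 989).
Since gcd(37, 989) = 1, m ≡ 1·(37)⁻¹ ≡ 695 (mod 989). Smallest non-negative: 695.

695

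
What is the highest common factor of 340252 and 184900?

4

Euclid: 340252 = 1·184900 + 155352; 184900 = 1·155352 + 29548; 155352 = 5·29548 + 7612; 29548 = 3·7612 + 6712; 7612 = 1·6712 + 900; 6712 = 7·900 + 412; 900 = 2·412 + 76; 412 = 5·76 + 32; 76 = 2·32 + 12; 32 = 2·12 + 8; 12 = 1·8 + 4; 8 = 2·4 + 0. Last nonzero remainder: 4.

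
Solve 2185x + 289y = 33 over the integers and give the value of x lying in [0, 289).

134

gcd(2185, 289) = 1 (Euclid: 2185 = 7·289 + 162; 289 = 1·162 + 127; 162 = 1·127 + 35; 127 = 3·35 + 22; 35 = 1·22 + 13; 22 = 1·13 + 9; 13 = 1·9 + 4; 9 = 2·4 + 1; 4 = 4·1 + 0), and 1 | 33.
Extended Euclid: 2185·(-66) + 289·(499) = 1. Scale by 33: x₀ = -2178.
General solution x = x₀ + 289t; reducing mod 289 gives x = 134 (and y = -1013).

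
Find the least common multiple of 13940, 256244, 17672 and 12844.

5734912403480

13940 = 2² · 5 · 17 · 41; 256244 = 2² · 29 · 47²; 17672 = 2³ · 47²; 12844 = 2² · 13² · 19
lcm takes max exponent of each prime: 2³ · 5 · 13² · 17 · 19 · 29 · 41 · 47² = 5734912403480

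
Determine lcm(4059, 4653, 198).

lcm(4059, 4653) = 4059·4653/gcd = 18886527/99 = 190773
lcm(190773, 198) = 190773·198/gcd = 37773054/99 = 381546

381546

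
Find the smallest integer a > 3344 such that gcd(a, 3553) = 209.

3762

Multiples of 209 above 3344: 209·17, 209·18, … . Need the cofactor coprime to 3553/209 = 17.
Checking s = 17, 18, … the first with gcd(s, 17) = 1 is s = 18, giving 3762.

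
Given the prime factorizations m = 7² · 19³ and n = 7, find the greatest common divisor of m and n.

7

min exponent per shared prime: 7 = 7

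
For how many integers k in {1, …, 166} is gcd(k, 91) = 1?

132

91 = 7·13. Inclusion–exclusion on these primes:
166 − ⌊166/7⌋ − ⌊166/13⌋ + ⌊166/91⌋ = 132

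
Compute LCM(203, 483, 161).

14007

203 = 7 · 29; 483 = 3 · 7 · 23; 161 = 7 · 23
lcm takes max exponent of each prime: 3 · 7 · 23 · 29 = 14007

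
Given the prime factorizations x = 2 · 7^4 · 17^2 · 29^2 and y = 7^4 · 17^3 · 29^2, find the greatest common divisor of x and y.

min exponent per shared prime: 7^4 · 17^2 · 29^2 = 583560649

583560649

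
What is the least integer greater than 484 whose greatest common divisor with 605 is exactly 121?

726

Multiples of 121 above 484: 121·5, 121·6, … . Need the cofactor coprime to 605/121 = 5.
Checking s = 5, 6, … the first with gcd(s, 5) = 1 is s = 6, giving 726.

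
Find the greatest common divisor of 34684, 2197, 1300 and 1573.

13

gcd(34684, 2197): 34684 = 15·2197 + 1729; 2197 = 1·1729 + 468; 1729 = 3·468 + 325; 468 = 1·325 + 143; 325 = 2·143 + 39; 143 = 3·39 + 26; 39 = 1·26 + 13; 26 = 2·13 + 0 → 13
gcd(13, 1300): 1300 = 100·13 + 0 → 13
gcd(13, 1573): 1573 = 121·13 + 0 → 13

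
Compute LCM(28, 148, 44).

11396

28 = 2² · 7; 148 = 2² · 37; 44 = 2² · 11
lcm takes max exponent of each prime: 2² · 7 · 11 · 37 = 11396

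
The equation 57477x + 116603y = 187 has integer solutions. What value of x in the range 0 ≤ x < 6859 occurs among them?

gcd(57477, 116603) = 17 (Euclid: 116603 = 2·57477 + 1649; 57477 = 34·1649 + 1411; 1649 = 1·1411 + 238; 1411 = 5·238 + 221; 238 = 1·221 + 17; 221 = 13·17 + 0), and 17 | 187.
Extended Euclid: 57477·(-495) + 116603·(244) = 17. Scale by 11: x₀ = -5445.
General solution x = x₀ + 6859t; reducing mod 6859 gives x = 1414 (and y = -697).

1414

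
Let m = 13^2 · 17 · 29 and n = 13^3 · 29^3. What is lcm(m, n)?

910904761

max exponent per prime: 13^3 · 17 · 29^3 = 910904761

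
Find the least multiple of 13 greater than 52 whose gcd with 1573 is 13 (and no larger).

65

1573 = 13·121. Any t with gcd(t, 1573) = 13 is a multiple of 13, say 13s, with s coprime to 121.
Need s > 52/13, so s ≥ 5. First s ≥ 5 with gcd(s, 121) = 1 is s = 5. Thus t = 13·5 = 65.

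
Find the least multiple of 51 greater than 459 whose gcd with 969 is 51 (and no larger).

gcd(m, 969) = 51 forces 51 | m; write m = 51s. Then gcd(51s, 51·19) = 51·gcd(s, 19), so need gcd(s, 19) = 1.
51s > 459 gives s ≥ 10. The least s ≥ 10 coprime to 19 is 10, so m = 51·10 = 510.

510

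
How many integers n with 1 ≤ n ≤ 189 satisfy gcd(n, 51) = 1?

118

51 = 3·17. Inclusion–exclusion on these primes:
189 − ⌊189/3⌋ − ⌊189/17⌋ + ⌊189/51⌋ = 118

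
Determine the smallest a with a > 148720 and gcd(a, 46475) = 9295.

Multiples of 9295 above 148720: 9295·17, 9295·18, … . Need the cofactor coprime to 46475/9295 = 5.
Checking s = 17, 18, … the first with gcd(s, 5) = 1 is s = 17, giving 158015.

158015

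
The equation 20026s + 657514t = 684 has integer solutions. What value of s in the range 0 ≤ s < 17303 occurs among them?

Reduce mod 657514: 20026s ≡ 684 (mod 657514). With g = gcd(20026, 657514) = 38 dividing 684, divide through: 527s ≡ 18 (mod 17303).
Since gcd(527, 17303) = 1, s ≡ 18·(527)⁻¹ ≡ 3546 (mod 17303). Smallest non-negative: 3546.

3546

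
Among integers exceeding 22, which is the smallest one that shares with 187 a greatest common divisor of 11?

33

187 = 11·17. Any k with gcd(k, 187) = 11 is a multiple of 11, say 11s, with s coprime to 17.
Need s > 22/11, so s ≥ 3. First s ≥ 3 with gcd(s, 17) = 1 is s = 3. Thus k = 11·3 = 33.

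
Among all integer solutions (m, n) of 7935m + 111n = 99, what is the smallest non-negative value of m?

8

gcd(7935, 111) = 3 (Euclid: 7935 = 71·111 + 54; 111 = 2·54 + 3; 54 = 18·3 + 0), and 3 | 99.
Extended Euclid: 7935·(-2) + 111·(143) = 3. Scale by 33: m₀ = -66.
General solution m = m₀ + 37t; reducing mod 37 gives m = 8 (and n = -571).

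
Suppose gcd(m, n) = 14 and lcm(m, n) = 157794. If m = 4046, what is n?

546

Using mn = gcd(m,n)·lcm(m,n) = 14·157794 = 2209116, we get n = 2209116/4046 = 546.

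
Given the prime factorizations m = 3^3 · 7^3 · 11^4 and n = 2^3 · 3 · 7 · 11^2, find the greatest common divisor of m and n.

min exponent per shared prime: 3 · 7 · 11^2 = 2541

2541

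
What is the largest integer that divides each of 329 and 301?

7

Euclid: 329 = 1·301 + 28; 301 = 10·28 + 21; 28 = 1·21 + 7; 21 = 3·7 + 0. Last nonzero remainder: 7.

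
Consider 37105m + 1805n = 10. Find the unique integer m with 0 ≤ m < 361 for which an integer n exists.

gcd(37105, 1805) = 5 (Euclid: 37105 = 20·1805 + 1005; 1805 = 1·1005 + 800; 1005 = 1·800 + 205; 800 = 3·205 + 185; 205 = 1·185 + 20; 185 = 9·20 + 5; 20 = 4·5 + 0), and 5 | 10.
Extended Euclid: 37105·(-88) + 1805·(1809) = 5. Scale by 2: m₀ = -176.
General solution m = m₀ + 361t; reducing mod 361 gives m = 185 (and n = -3803).

185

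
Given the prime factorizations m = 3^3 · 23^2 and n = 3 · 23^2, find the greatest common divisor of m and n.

1587

min exponent per shared prime: 3 · 23^2 = 1587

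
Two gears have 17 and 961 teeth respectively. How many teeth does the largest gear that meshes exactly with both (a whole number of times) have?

Euclid: 961 = 56·17 + 9; 17 = 1·9 + 8; 9 = 1·8 + 1; 8 = 8·1 + 0. Last nonzero remainder: 1.

1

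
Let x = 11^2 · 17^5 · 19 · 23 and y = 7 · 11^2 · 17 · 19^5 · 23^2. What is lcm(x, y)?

1575258000543028109

max exponent per prime: 7 · 11^2 · 17^5 · 19^5 · 23^2 = 1575258000543028109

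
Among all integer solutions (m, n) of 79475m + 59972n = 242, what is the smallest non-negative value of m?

gcd(79475, 59972) = 11 (Euclid: 79475 = 1·59972 + 19503; 59972 = 3·19503 + 1463; 19503 = 13·1463 + 484; 1463 = 3·484 + 11; 484 = 44·11 + 0), and 11 | 242.
Extended Euclid: 79475·(-123) + 59972·(163) = 11. Scale by 22: m₀ = -2706.
General solution m = m₀ + 5452t; reducing mod 5452 gives m = 2746 (and n = -3639).

2746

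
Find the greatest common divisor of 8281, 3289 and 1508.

13

8281 = 7² · 13²; 3289 = 11 · 13 · 23; 1508 = 2² · 13 · 29
gcd takes min exponent of each prime: 13 = 13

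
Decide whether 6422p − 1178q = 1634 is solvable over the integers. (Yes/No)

Yes

gcd(6422, 1178): 6422 = 5·1178 + 532; 1178 = 2·532 + 114; 532 = 4·114 + 76; 114 = 1·76 + 38; 76 = 2·38 + 0 → 38
38 divides 1634, so a solution exists.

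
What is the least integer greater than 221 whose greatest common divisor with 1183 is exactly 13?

234

Multiples of 13 above 221: 13·18, 13·19, … . Need the cofactor coprime to 1183/13 = 91.
Checking s = 18, 19, … the first with gcd(s, 91) = 1 is s = 18, giving 234.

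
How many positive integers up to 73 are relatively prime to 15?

15 = 3·5. Inclusion–exclusion on these primes:
73 − ⌊73/3⌋ − ⌊73/5⌋ + ⌊73/15⌋ = 39

39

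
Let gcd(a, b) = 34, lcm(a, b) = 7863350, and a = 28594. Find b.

a·b = gcd·lcm = 34·7863350 = 267353900, so b = 267353900/28594 = 9350.

9350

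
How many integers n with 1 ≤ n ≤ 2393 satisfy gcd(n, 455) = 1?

455 = 5·7·13. Inclusion–exclusion on these primes:
2393 − ⌊2393/5⌋ − ⌊2393/7⌋ − ⌊2393/13⌋ + ⌊2393/35⌋ + ⌊2393/65⌋ + ⌊2393/91⌋ − ⌊2393/455⌋ = 1515

1515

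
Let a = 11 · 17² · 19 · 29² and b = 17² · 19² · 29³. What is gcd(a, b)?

min exponent per shared prime: 17² · 19 · 29² = 4617931

4617931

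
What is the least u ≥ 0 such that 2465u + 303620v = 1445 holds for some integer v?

1725

Reduce mod 303620: 2465u ≡ 1445 (mod 303620). With g = gcd(2465, 303620) = 85 dividing 1445, divide through: 29u ≡ 17 (mod 3572).
Since gcd(29, 3572) = 1, u ≡ 17·(29)⁻¹ ≡ 1725 (mod 3572). Smallest non-negative: 1725.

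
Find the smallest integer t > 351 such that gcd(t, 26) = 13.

377

Multiples of 13 above 351: 13·28, 13·29, … . Need the cofactor coprime to 26/13 = 2.
Checking s = 28, 29, … the first with gcd(s, 2) = 1 is s = 29, giving 377.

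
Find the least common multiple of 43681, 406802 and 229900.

7342776100

lcm(43681, 406802) = 43681·406802/gcd = 17769518162/121 = 146855522
lcm(146855522, 229900) = 146855522·229900/gcd = 33762084507800/4598 = 7342776100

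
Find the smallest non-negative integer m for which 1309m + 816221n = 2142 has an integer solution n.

4990

Euclid: 816221 = 623·1309 + 714; 1309 = 1·714 + 595; 714 = 1·595 + 119; 595 = 5·119 + 0 → gcd = 119; 2142 = 119·18.
Back-substitution yields 1309·(-1247) + 816221·(2) = 119, so one solution is m = -1247·18 = -22446, n = 2·18 = 36.
Solutions in m differ by 816221/119 = 6859; the one in [0, 6859) is -22446 mod 6859 = 4990.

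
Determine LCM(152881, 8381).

4433549

gcd first: 152881 = 18·8381 + 2023; 8381 = 4·2023 + 289; 2023 = 7·289 + 0 → gcd = 289
lcm = 152881·8381/gcd = 1281295661/289 = 4433549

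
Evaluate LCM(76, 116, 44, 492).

2982012

76 = 2² · 19; 116 = 2² · 29; 44 = 2² · 11; 492 = 2² · 3 · 41
lcm takes max exponent of each prime: 2² · 3 · 11 · 19 · 29 · 41 = 2982012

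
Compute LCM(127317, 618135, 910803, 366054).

127317 = 3 · 31 · 37²; 618135 = 3 · 5 · 7² · 29²; 910803 = 3 · 19² · 29²; 366054 = 2 · 3 · 13² · 19²
lcm takes max exponent of each prime: 2 · 3 · 5 · 7² · 13² · 19² · 29² · 31 · 37² = 3200902008892770

3200902008892770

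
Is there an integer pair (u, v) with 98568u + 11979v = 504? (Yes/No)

By Bézout, 98568u + 11979v = 504 has integer solutions iff gcd(98568, 11979) | 504.
Euclid: 98568 = 8·11979 + 2736; 11979 = 4·2736 + 1035; 2736 = 2·1035 + 666; 1035 = 1·666 + 369; 666 = 1·369 + 297; 369 = 1·297 + 72; 297 = 4·72 + 9; 72 = 8·9 + 0. gcd = 9; 504 mod 9 = 0. Yes.

Yes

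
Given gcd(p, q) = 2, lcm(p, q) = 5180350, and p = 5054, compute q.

p·q = gcd·lcm = 2·5180350 = 10360700, so q = 10360700/5054 = 2050.

2050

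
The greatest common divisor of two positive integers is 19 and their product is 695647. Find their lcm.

36613

Since gcd(u,v)·lcm(u,v) = uv, lcm = 695647/19 = 36613.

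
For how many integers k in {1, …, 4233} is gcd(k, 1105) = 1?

2943

1105 = 5·13·17. Inclusion–exclusion on these primes:
4233 − ⌊4233/5⌋ − ⌊4233/13⌋ − ⌊4233/17⌋ + ⌊4233/65⌋ + ⌊4233/85⌋ + ⌊4233/221⌋ − ⌊4233/1105⌋ = 2943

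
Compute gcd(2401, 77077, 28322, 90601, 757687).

gcd(2401, 77077): 77077 = 32·2401 + 245; 2401 = 9·245 + 196; 245 = 1·196 + 49; 196 = 4·49 + 0 → 49
gcd(49, 28322): 28322 = 578·49 + 0 → 49
gcd(49, 90601): 90601 = 1849·49 + 0 → 49
gcd(49, 757687): 757687 = 15463·49 + 0 → 49

49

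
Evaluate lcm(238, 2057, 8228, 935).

287980

lcm(238, 2057) = 238·2057/gcd = 489566/17 = 28798
lcm(28798, 8228) = 28798·8228/gcd = 236949944/4114 = 57596
lcm(57596, 935) = 57596·935/gcd = 53852260/187 = 287980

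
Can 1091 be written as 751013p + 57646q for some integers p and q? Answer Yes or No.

No

gcd(751013, 57646): 751013 = 13·57646 + 1615; 57646 = 35·1615 + 1121; 1615 = 1·1121 + 494; 1121 = 2·494 + 133; 494 = 3·133 + 95; 133 = 1·95 + 38; 95 = 2·38 + 19; 38 = 2·19 + 0 → 19
19 does not divide 1091, so a solution does not exist.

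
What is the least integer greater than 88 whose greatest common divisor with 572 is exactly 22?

572 = 22·26. Any t with gcd(t, 572) = 22 is a multiple of 22, say 22s, with s coprime to 26.
Need s > 88/22, so s ≥ 5. First s ≥ 5 with gcd(s, 26) = 1 is s = 5. Thus t = 22·5 = 110.

110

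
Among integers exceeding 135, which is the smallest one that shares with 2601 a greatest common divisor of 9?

144

gcd(x, 2601) = 9 forces 9 | x; write x = 9s. Then gcd(9s, 9·289) = 9·gcd(s, 289), so need gcd(s, 289) = 1.
9s > 135 gives s ≥ 16. The least s ≥ 16 coprime to 289 is 16, so x = 9·16 = 144.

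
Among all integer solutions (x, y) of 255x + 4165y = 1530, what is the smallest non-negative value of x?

Euclid: 4165 = 16·255 + 85; 255 = 3·85 + 0 → gcd = 85; 1530 = 85·18.
Back-substitution yields 255·(-16) + 4165·(1) = 85, so one solution is x = -16·18 = -288, y = 1·18 = 18.
Solutions in x differ by 4165/85 = 49; the one in [0, 49) is -288 mod 49 = 6.

6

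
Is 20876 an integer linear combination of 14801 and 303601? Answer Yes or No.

gcd(14801, 303601): 303601 = 20·14801 + 7581; 14801 = 1·7581 + 7220; 7581 = 1·7220 + 361; 7220 = 20·361 + 0 → 361
361 does not divide 20876, so a solution does not exist.

No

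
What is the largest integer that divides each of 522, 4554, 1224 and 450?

18

gcd(522, 4554): 4554 = 8·522 + 378; 522 = 1·378 + 144; 378 = 2·144 + 90; 144 = 1·90 + 54; 90 = 1·54 + 36; 54 = 1·36 + 18; 36 = 2·18 + 0 → 18
gcd(18, 1224): 1224 = 68·18 + 0 → 18
gcd(18, 450): 450 = 25·18 + 0 → 18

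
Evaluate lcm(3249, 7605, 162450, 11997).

36596248650

3249 = 3² · 19²; 7605 = 3² · 5 · 13²; 162450 = 2 · 3² · 5² · 19²; 11997 = 3² · 31 · 43
lcm takes max exponent of each prime: 2 · 3² · 5² · 13² · 19² · 31 · 43 = 36596248650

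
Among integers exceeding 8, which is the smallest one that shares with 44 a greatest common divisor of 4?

12

gcd(a, 44) = 4 forces 4 | a; write a = 4s. Then gcd(4s, 4·11) = 4·gcd(s, 11), so need gcd(s, 11) = 1.
4s > 8 gives s ≥ 3. The least s ≥ 3 coprime to 11 is 3, so a = 4·3 = 12.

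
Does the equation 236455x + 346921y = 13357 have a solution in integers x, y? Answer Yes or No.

gcd(236455, 346921): 346921 = 1·236455 + 110466; 236455 = 2·110466 + 15523; 110466 = 7·15523 + 1805; 15523 = 8·1805 + 1083; 1805 = 1·1083 + 722; 1083 = 1·722 + 361; 722 = 2·361 + 0 → 361
361 divides 13357, so a solution exists.

Yes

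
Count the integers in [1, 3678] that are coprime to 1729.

Prime factors of 1729: 7, 13, 19. Count integers ≤ 3678 divisible by none of them.
By inclusion–exclusion: 3678 − ⌊3678/7⌋ − ⌊3678/13⌋ − ⌊3678/19⌋ + ⌊3678/91⌋ + ⌊3678/133⌋ + ⌊3678/247⌋ − ⌊3678/1729⌋ = 2757.

2757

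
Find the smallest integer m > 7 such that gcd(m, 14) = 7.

14 = 7·2. Any m with gcd(m, 14) = 7 is a multiple of 7, say 7s, with s coprime to 2.
Need s > 7/7, so s ≥ 2. First s ≥ 2 with gcd(s, 2) = 1 is s = 3. Thus m = 7·3 = 21.

21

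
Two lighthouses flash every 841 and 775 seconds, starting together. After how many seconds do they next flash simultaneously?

651775

gcd first: 841 = 1·775 + 66; 775 = 11·66 + 49; 66 = 1·49 + 17; 49 = 2·17 + 15; 17 = 1·15 + 2; 15 = 7·2 + 1; 2 = 2·1 + 0 → gcd = 1
lcm = 841·775/gcd = 651775/1 = 651775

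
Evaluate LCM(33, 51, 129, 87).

699567

lcm(33, 51) = 33·51/gcd = 1683/3 = 561
lcm(561, 129) = 561·129/gcd = 72369/3 = 24123
lcm(24123, 87) = 24123·87/gcd = 2098701/3 = 699567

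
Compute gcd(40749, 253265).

Euclid: 253265 = 6·40749 + 8771; 40749 = 4·8771 + 5665; 8771 = 1·5665 + 3106; 5665 = 1·3106 + 2559; 3106 = 1·2559 + 547; 2559 = 4·547 + 371; 547 = 1·371 + 176; 371 = 2·176 + 19; 176 = 9·19 + 5; 19 = 3·5 + 4; 5 = 1·4 + 1; 4 = 4·1 + 0. Last nonzero remainder: 1.

1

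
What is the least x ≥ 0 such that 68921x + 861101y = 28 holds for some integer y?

Reduce mod 861101: 68921x ≡ 28 (mod 861101). With g = gcd(68921, 861101) = 1 dividing 28, divide through: 68921x ≡ 28 (mod 861101).
Since gcd(68921, 861101) = 1, x ≡ 28·(68921)⁻¹ ≡ 298195 (mod 861101). Smallest non-negative: 298195.

298195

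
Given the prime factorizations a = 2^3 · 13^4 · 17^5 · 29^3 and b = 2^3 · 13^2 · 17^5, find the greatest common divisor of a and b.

min exponent per shared prime: 2^3 · 13^2 · 17^5 = 1919646664

1919646664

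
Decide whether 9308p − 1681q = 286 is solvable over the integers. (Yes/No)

Yes

gcd(9308, 1681): 9308 = 5·1681 + 903; 1681 = 1·903 + 778; 903 = 1·778 + 125; 778 = 6·125 + 28; 125 = 4·28 + 13; 28 = 2·13 + 2; 13 = 6·2 + 1; 2 = 2·1 + 0 → 1
1 divides 286, so a solution exists.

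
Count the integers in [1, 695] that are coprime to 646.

Prime factors of 646: 2, 17, 19. Count integers ≤ 695 divisible by none of them.
By inclusion–exclusion: 695 − ⌊695/2⌋ − ⌊695/17⌋ − ⌊695/19⌋ + ⌊695/34⌋ + ⌊695/38⌋ + ⌊695/323⌋ − ⌊695/646⌋ = 311.

311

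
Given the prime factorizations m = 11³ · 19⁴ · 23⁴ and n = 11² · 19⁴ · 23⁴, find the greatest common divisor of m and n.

4412768234281

min exponent per shared prime: 11² · 19⁴ · 23⁴ = 4412768234281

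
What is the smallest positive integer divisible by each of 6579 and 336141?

14454063

gcd first: 336141 = 51·6579 + 612; 6579 = 10·612 + 459; 612 = 1·459 + 153; 459 = 3·153 + 0 → gcd = 153
lcm = 6579·336141/gcd = 2211471639/153 = 14454063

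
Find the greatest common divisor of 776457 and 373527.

776457 = 3² · 11² · 23 · 31
373527 = 3² · 7³ · 11²
Common: 3² · 11² = 1089

1089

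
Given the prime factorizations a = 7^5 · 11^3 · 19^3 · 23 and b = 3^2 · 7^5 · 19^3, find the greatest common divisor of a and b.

min exponent per shared prime: 7^5 · 19^3 = 115279213

115279213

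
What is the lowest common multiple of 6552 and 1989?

6552 = 2³ · 3² · 7 · 13; 1989 = 3² · 13 · 17
max exponents: 2³ · 3² · 7 · 13 · 17 = 111384

111384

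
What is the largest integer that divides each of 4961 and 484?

4961 = 11² · 41
484 = 2² · 11²
Common: 11² = 121

121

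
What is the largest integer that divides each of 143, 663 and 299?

13

143 = 11 · 13; 663 = 3 · 13 · 17; 299 = 13 · 23
gcd takes min exponent of each prime: 13 = 13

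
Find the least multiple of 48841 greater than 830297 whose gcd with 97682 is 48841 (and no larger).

927979

Multiples of 48841 above 830297: 48841·18, 48841·19, … . Need the cofactor coprime to 97682/48841 = 2.
Checking s = 18, 19, … the first with gcd(s, 2) = 1 is s = 19, giving 927979.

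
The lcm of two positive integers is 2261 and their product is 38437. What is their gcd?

17

gcd·lcm = product, so gcd = 38437/2261 = 17.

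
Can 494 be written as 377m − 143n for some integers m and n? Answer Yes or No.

Yes

By Bézout, 377m − 143n = 494 has integer solutions iff gcd(377, 143) | 494.
Euclid: 377 = 2·143 + 91; 143 = 1·91 + 52; 91 = 1·52 + 39; 52 = 1·39 + 13; 39 = 3·13 + 0. gcd = 13; 494 mod 13 = 0. Yes.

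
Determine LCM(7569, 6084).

gcd first: 7569 = 1·6084 + 1485; 6084 = 4·1485 + 144; 1485 = 10·144 + 45; 144 = 3·45 + 9; 45 = 5·9 + 0 → gcd = 9
lcm = 7569·6084/gcd = 46049796/9 = 5116644

5116644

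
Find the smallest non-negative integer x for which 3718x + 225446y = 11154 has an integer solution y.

3

Euclid: 225446 = 60·3718 + 2366; 3718 = 1·2366 + 1352; 2366 = 1·1352 + 1014; 1352 = 1·1014 + 338; 1014 = 3·338 + 0 → gcd = 338; 11154 = 338·33.
Back-substitution yields 3718·(182) + 225446·(-3) = 338, so one solution is x = 182·33 = 6006, y = -3·33 = -99.
Solutions in x differ by 225446/338 = 667; the one in [0, 667) is 6006 mod 667 = 3.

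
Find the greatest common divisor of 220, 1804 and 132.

44

gcd(220, 1804): 1804 = 8·220 + 44; 220 = 5·44 + 0 → 44
gcd(44, 132): 132 = 3·44 + 0 → 44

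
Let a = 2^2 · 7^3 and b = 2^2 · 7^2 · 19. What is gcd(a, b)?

196

min exponent per shared prime: 2^2 · 7^2 = 196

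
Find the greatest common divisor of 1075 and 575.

1075 = 5² · 43
575 = 5² · 23
Common: 5² = 25

25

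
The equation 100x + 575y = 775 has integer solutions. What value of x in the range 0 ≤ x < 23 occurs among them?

Euclid: 575 = 5·100 + 75; 100 = 1·75 + 25; 75 = 3·25 + 0 → gcd = 25; 775 = 25·31.
Back-substitution yields 100·(6) + 575·(-1) = 25, so one solution is x = 6·31 = 186, y = -1·31 = -31.
Solutions in x differ by 575/25 = 23; the one in [0, 23) is 186 mod 23 = 2.

2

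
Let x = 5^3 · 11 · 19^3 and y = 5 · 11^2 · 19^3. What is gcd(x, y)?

377245

min exponent per shared prime: 5 · 11 · 19^3 = 377245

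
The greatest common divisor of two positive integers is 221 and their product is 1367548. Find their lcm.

6188

Since gcd(a,b)·lcm(a,b) = ab, lcm = 1367548/221 = 6188.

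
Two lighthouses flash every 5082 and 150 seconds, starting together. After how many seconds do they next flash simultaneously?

127050

5082 = 2 · 3 · 7 · 11²; 150 = 2 · 3 · 5²
max exponents: 2 · 3 · 5² · 7 · 11² = 127050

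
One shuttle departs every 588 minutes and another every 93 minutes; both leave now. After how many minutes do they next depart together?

gcd first: 588 = 6·93 + 30; 93 = 3·30 + 3; 30 = 10·3 + 0 → gcd = 3
lcm = 588·93/gcd = 54684/3 = 18228

18228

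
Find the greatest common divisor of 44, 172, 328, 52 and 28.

gcd(44, 172): 172 = 3·44 + 40; 44 = 1·40 + 4; 40 = 10·4 + 0 → 4
gcd(4, 328): 328 = 82·4 + 0 → 4
gcd(4, 52): 52 = 13·4 + 0 → 4
gcd(4, 28): 28 = 7·4 + 0 → 4

4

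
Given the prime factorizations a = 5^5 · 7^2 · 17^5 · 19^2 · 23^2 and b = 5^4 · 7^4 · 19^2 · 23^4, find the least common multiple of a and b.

1076230596557890178125

max exponent per prime: 5^5 · 7^4 · 17^5 · 19^2 · 23^4 = 1076230596557890178125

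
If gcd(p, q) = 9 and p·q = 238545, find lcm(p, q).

26505

gcd·lcm = product, so lcm = 238545/9 = 26505.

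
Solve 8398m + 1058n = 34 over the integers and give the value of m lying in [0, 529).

gcd(8398, 1058) = 2 (Euclid: 8398 = 7·1058 + 992; 1058 = 1·992 + 66; 992 = 15·66 + 2; 66 = 33·2 + 0), and 2 | 34.
Extended Euclid: 8398·(16) + 1058·(-127) = 2. Scale by 17: m₀ = 272.
General solution m = m₀ + 529t; reducing mod 529 gives m = 272 (and n = -2159).

272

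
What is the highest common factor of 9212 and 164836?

9212 = 2² · 7² · 47
164836 = 2² · 7² · 29²
Common: 2² · 7² = 196

196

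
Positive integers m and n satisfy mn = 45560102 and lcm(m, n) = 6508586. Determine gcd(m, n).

gcd·lcm = product, so gcd = 45560102/6508586 = 7.

7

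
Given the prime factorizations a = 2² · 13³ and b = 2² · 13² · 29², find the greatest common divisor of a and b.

676

min exponent per shared prime: 2² · 13² = 676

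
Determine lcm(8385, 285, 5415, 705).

lcm(8385, 285) = 8385·285/gcd = 2389725/15 = 159315
lcm(159315, 5415) = 159315·5415/gcd = 862690725/285 = 3026985
lcm(3026985, 705) = 3026985·705/gcd = 2134024425/15 = 142268295

142268295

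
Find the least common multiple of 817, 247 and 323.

lcm(817, 247) = 817·247/gcd = 201799/19 = 10621
lcm(10621, 323) = 10621·323/gcd = 3430583/19 = 180557

180557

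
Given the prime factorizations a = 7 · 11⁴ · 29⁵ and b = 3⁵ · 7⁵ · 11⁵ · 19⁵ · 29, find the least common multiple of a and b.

max exponent per prime: 3⁵ · 7⁵ · 11⁵ · 19⁵ · 29⁵ = 33405493633975637975740401

33405493633975637975740401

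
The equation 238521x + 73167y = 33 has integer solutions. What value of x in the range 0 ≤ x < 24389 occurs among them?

4697

Euclid: 238521 = 3·73167 + 19020; 73167 = 3·19020 + 16107; 19020 = 1·16107 + 2913; 16107 = 5·2913 + 1542; 2913 = 1·1542 + 1371; 1542 = 1·1371 + 171; 1371 = 8·171 + 3; 171 = 57·3 + 0 → gcd = 3; 33 = 3·11.
Back-substitution yields 238521·(427) + 73167·(-1392) = 3, so one solution is x = 427·11 = 4697, y = -1392·11 = -15312.
Solutions in x differ by 73167/3 = 24389; the one in [0, 24389) is 4697 mod 24389 = 4697.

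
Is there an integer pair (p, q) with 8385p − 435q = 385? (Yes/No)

No

By Bézout, 8385p − 435q = 385 has integer solutions iff gcd(8385, 435) | 385.
Euclid: 8385 = 19·435 + 120; 435 = 3·120 + 75; 120 = 1·75 + 45; 75 = 1·45 + 30; 45 = 1·30 + 15; 30 = 2·15 + 0. gcd = 15; 385 mod 15 = 10. No.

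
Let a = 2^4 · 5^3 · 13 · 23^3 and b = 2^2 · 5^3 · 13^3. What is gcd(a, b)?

6500

min exponent per shared prime: 2^2 · 5^3 · 13 = 6500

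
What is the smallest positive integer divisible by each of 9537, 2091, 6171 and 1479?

lcm(9537, 2091) = 9537·2091/gcd = 19941867/51 = 391017
lcm(391017, 6171) = 391017·6171/gcd = 2412965907/561 = 4301187
lcm(4301187, 1479) = 4301187·1479/gcd = 6361455573/51 = 124734423

124734423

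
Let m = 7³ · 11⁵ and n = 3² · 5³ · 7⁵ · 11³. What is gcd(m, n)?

min exponent per shared prime: 7³ · 11³ = 456533

456533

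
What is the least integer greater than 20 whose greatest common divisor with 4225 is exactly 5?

30

Multiples of 5 above 20: 5·5, 5·6, … . Need the cofactor coprime to 4225/5 = 845.
Checking s = 5, 6, … the first with gcd(s, 845) = 1 is s = 6, giving 30.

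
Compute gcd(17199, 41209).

49

Euclid: 41209 = 2·17199 + 6811; 17199 = 2·6811 + 3577; 6811 = 1·3577 + 3234; 3577 = 1·3234 + 343; 3234 = 9·343 + 147; 343 = 2·147 + 49; 147 = 3·49 + 0. Last nonzero remainder: 49.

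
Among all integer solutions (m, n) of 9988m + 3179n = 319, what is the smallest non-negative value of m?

43

Euclid: 9988 = 3·3179 + 451; 3179 = 7·451 + 22; 451 = 20·22 + 11; 22 = 2·11 + 0 → gcd = 11; 319 = 11·29.
Back-substitution yields 9988·(141) + 3179·(-443) = 11, so one solution is m = 141·29 = 4089, n = -443·29 = -12847.
Solutions in m differ by 3179/11 = 289; the one in [0, 289) is 4089 mod 289 = 43.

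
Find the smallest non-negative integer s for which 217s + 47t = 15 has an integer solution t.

Euclid: 217 = 4·47 + 29; 47 = 1·29 + 18; 29 = 1·18 + 11; 18 = 1·11 + 7; 11 = 1·7 + 4; 7 = 1·4 + 3; 4 = 1·3 + 1; 3 = 3·1 + 0 → gcd = 1; 15 = 1·15.
Back-substitution yields 217·(13) + 47·(-60) = 1, so one solution is s = 13·15 = 195, t = -60·15 = -900.
Solutions in s differ by 47/1 = 47; the one in [0, 47) is 195 mod 47 = 7.

7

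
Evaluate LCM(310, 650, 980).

1974700

lcm(310, 650) = 310·650/gcd = 201500/10 = 20150
lcm(20150, 980) = 20150·980/gcd = 19747000/10 = 1974700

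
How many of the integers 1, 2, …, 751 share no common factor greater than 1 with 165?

364

165 = 3·5·11. Inclusion–exclusion on these primes:
751 − ⌊751/3⌋ − ⌊751/5⌋ − ⌊751/11⌋ + ⌊751/15⌋ + ⌊751/33⌋ + ⌊751/55⌋ − ⌊751/165⌋ = 364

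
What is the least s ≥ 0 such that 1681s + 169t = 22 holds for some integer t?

Euclid: 1681 = 9·169 + 160; 169 = 1·160 + 9; 160 = 17·9 + 7; 9 = 1·7 + 2; 7 = 3·2 + 1; 2 = 2·1 + 0 → gcd = 1; 22 = 1·22.
Back-substitution yields 1681·(75) + 169·(-746) = 1, so one solution is s = 75·22 = 1650, t = -746·22 = -16412.
Solutions in s differ by 169/1 = 169; the one in [0, 169) is 1650 mod 169 = 129.

129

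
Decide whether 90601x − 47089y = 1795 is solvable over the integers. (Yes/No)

No

gcd(90601, 47089): 90601 = 1·47089 + 43512; 47089 = 1·43512 + 3577; 43512 = 12·3577 + 588; 3577 = 6·588 + 49; 588 = 12·49 + 0 → 49
49 does not divide 1795, so a solution does not exist.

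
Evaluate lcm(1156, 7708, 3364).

lcm(1156, 7708) = 1156·7708/gcd = 8910448/4 = 2227612
lcm(2227612, 3364) = 2227612·3364/gcd = 7493686768/4 = 1873421692

1873421692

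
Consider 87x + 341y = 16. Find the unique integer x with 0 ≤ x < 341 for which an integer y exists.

Euclid: 341 = 3·87 + 80; 87 = 1·80 + 7; 80 = 11·7 + 3; 7 = 2·3 + 1; 3 = 3·1 + 0 → gcd = 1; 16 = 1·16.
Back-substitution yields 87·(98) + 341·(-25) = 1, so one solution is x = 98·16 = 1568, y = -25·16 = -400.
Solutions in x differ by 341/1 = 341; the one in [0, 341) is 1568 mod 341 = 204.

204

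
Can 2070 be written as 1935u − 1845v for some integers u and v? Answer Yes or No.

Yes

By Bézout, 1935u − 1845v = 2070 has integer solutions iff gcd(1935, 1845) | 2070.
Euclid: 1935 = 1·1845 + 90; 1845 = 20·90 + 45; 90 = 2·45 + 0. gcd = 45; 2070 mod 45 = 0. Yes.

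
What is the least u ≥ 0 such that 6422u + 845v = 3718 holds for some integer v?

Euclid: 6422 = 7·845 + 507; 845 = 1·507 + 338; 507 = 1·338 + 169; 338 = 2·169 + 0 → gcd = 169; 3718 = 169·22.
Back-substitution yields 6422·(2) + 845·(-15) = 169, so one solution is u = 2·22 = 44, v = -15·22 = -330.
Solutions in u differ by 845/169 = 5; the one in [0, 5) is 44 mod 5 = 4.

4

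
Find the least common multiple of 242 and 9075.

18150

gcd first: 9075 = 37·242 + 121; 242 = 2·121 + 0 → gcd = 121
lcm = 242·9075/gcd = 2196150/121 = 18150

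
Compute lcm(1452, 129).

gcd first: 1452 = 11·129 + 33; 129 = 3·33 + 30; 33 = 1·30 + 3; 30 = 10·3 + 0 → gcd = 3
lcm = 1452·129/gcd = 187308/3 = 62436

62436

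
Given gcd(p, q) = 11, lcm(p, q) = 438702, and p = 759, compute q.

p·q = gcd·lcm = 11·438702 = 4825722, so q = 4825722/759 = 6358.

6358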